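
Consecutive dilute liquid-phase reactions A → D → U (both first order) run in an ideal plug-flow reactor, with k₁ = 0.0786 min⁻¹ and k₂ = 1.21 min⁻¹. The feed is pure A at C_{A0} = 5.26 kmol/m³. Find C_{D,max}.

At the optimum, C_{D,max}/C_{A0} = (k₁/k₂)^[k₂/(k₂−k₁)].
= (0.0786/1.21)^(1.21/(1.21−0.0786)) = (0.06496)^(1.069) = 0.05372.
C_{D,max} = 0.05372×5.26 = 0.283 kmol/m³.

0.283 kmol/m³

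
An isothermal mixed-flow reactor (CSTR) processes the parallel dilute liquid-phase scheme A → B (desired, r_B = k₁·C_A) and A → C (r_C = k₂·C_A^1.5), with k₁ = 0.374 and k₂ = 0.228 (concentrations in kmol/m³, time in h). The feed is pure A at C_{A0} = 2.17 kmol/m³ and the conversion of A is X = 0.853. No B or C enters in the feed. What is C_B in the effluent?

Exit C_A = C_{A0}(1−X) = 2.17×0.147 = 0.3190 kmol/m³.
A CSTR operates uniformly at the exit composition, giving r_B = 0.1193 and r_C = 0.04108 (each k·C_A^n at C_A = 0.3190).
Fraction of consumed A going to B: r_B/(r_B+r_C) = 0.7439.
C_B = 0.7439·C_{A0}·X = 0.7439×2.17×0.853 = 1.38 kmol/m³.

1.38 kmol/m³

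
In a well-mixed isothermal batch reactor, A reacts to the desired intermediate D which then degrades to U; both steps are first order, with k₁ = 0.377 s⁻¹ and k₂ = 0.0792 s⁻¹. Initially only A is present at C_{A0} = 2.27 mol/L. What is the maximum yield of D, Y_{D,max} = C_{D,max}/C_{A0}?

0.660

For a first-order series the maximum intermediate yield is C_{D,max}/C_{A0} = (k₁/k₂)^[k₂/(k₂−k₁)].
= (0.377/0.0792)^(0.0792/(0.0792−0.377)) = (4.760)^(-0.2660) = 0.6604.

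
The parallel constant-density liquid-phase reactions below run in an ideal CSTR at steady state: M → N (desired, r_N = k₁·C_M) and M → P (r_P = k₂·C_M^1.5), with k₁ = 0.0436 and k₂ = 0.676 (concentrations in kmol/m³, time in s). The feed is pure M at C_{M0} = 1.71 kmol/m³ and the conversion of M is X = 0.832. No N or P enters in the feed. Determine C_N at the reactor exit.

Exit C_M = C_{M0}(1−X) = 1.71×0.168 = 0.2873 kmol/m³.
Rates in a CSTR are evaluated at the outlet concentration: r_N = 0.0436×0.2873 = 0.01253, r_P = 0.676×0.2873^1.5 = 0.1041.
Fraction of consumed M going to N: r_N/(r_N+r_P) = 0.1074.
C_N = 0.1074·C_{M0}·X = 0.1074×1.71×0.832 = 0.153 kmol/m³.

0.153 kmol/m³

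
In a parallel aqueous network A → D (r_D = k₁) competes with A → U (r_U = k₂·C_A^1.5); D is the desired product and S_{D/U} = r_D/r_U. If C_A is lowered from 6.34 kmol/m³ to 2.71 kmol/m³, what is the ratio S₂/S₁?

S_{D/U} = (k₁/k₂)·C_A^-1.5, so S₂/S₁ = (C_{A,2}/C_{A,1})^-1.5.
= (2.71/6.34)^(-1.5) = (0.4274)^(-1.5) = 3.58.

3.58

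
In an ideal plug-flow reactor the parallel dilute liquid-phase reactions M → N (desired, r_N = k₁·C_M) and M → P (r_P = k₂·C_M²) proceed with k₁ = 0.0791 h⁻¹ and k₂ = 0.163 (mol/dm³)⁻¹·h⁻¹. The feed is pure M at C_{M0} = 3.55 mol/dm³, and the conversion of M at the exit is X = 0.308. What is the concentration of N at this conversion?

0.153 mol/dm³

C_M = C_{M0}(1−X) = 2.457 mol/dm³.
Along a PFR/batch, dC_N/dC_M = −r_N/(r_N+r_P) = −k₁/(k₁+k₂·C_M).
Integrating from C_{M0} to C_M: C_N = (0.0791/0.163)·ln[(0.0791+0.163·3.55)/(0.0791+0.163·2.46)] = 0.4853·ln(0.6578/0.4795) = 0.1534 mol/dm³.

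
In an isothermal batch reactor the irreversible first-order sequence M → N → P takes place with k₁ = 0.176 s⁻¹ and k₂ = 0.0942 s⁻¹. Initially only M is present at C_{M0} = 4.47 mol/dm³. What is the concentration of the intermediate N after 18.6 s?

1.30 mol/dm³

For first-order series with pure M initially, C_N(t) = k₁C_{M0}/(k₂−k₁)·(e^(−k₁t) − e^(−k₂t)).
e^(−k₁t) = e^(−0.176×18.6) = e^(−3.274) = 0.03787; e^(−k₂t) = e^(−1.752) = 0.1734.
C_N = 0.176×4.47/(0.0942−0.176) × (0.03787−0.1734) = (-9.618)×(-0.1355) = 1.304 mol/dm³.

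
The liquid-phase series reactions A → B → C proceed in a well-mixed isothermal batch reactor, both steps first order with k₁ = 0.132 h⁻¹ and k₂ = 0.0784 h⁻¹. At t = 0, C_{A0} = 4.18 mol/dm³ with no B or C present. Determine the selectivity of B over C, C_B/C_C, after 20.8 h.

0.530

The intermediate concentration in a first-order A→B→C sequence is C_B = k₁C_{A0}(e^(−k₁t) − e^(−k₂t))/(k₂−k₁).
e^(−k₁t) = e^(−0.132×20.8) = e^(−2.746) = 0.06421; e^(−k₂t) = e^(−1.631) = 0.1958.
C_B = 0.132×4.18/(0.0784−0.132) × (0.06421−0.1958) = (-10.29)×(-0.1316) = 1.354 mol/dm³.
C_A = C_{A0}e^(−k₁t) = 0.2684 mol/dm³, so C_C = C_{A0}−C_A−C_B = 2.557 mol/dm³; C_B/C_C = 0.530.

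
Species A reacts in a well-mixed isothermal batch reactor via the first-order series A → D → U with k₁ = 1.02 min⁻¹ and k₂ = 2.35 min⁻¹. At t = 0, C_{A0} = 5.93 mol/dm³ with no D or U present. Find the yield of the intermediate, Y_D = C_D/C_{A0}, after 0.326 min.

0.193

The intermediate concentration in a first-order A→B→C sequence is C_D = k₁C_{A0}(e^(−k₁t) − e^(−k₂t))/(k₂−k₁).
e^(−k₁t) = e^(−1.02×0.326) = e^(−0.3325) = 0.7171; e^(−k₂t) = e^(−0.7661) = 0.4648.
C_D = 1.02×5.93/(2.35−1.02) × (0.7171−0.4648) = 4.548×0.2523 = 1.147 mol/dm³.
Y_D = C_D/C_{A0} = 1.147/5.93 = 0.193.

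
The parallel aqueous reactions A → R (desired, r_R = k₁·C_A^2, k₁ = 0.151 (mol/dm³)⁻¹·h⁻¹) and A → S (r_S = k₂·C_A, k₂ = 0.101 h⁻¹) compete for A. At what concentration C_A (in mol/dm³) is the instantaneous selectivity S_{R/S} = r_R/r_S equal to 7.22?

S_{R/S} = (k₁/k₂)·C_A ⇒ C_A = S·k₂/k₁.
= 7.22×0.101/0.151 = 4.83 mol/dm³.

4.83 mol/dm³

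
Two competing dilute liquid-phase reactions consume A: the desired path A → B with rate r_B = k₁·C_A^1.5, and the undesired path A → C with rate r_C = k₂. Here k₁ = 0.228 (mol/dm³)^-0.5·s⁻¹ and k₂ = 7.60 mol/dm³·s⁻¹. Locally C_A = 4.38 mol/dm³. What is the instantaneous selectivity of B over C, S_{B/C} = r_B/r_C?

S_{B/C} = r_B/r_C = (k₁·C_A^1.5)/(k₂) = (k₁/k₂)·C_A^1.5.
= (0.228×4.380^1.5) / (7.60) = 2.090/7.600 = 0.275.
Since the desired path is higher order in A, keeping C_A high (PFR or concentrated feed) favours B.

0.275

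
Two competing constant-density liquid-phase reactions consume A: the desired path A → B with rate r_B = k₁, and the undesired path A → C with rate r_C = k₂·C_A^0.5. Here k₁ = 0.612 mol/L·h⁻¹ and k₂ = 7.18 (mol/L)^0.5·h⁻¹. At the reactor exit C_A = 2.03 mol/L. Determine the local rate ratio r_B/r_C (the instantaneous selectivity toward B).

S_{B/C} = r_B/r_C = (k₁)/(k₂·C_A^0.5) = (k₁/k₂)·C_A^-0.5.
= (0.612) / (7.18×2.030^0.5) = 0.6120/10.23 = 0.0598.

0.0598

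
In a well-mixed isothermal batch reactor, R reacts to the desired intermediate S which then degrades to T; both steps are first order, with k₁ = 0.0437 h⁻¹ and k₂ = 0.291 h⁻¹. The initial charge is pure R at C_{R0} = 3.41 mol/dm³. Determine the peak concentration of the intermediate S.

0.366 mol/dm³

For a first-order series the maximum intermediate yield is C_{S,max}/C_{R0} = (k₁/k₂)^[k₂/(k₂−k₁)].
= (0.0437/0.291)^(0.291/(0.291−0.0437)) = (0.1502)^(1.177) = 0.1074.
C_{S,max} = 0.1074×3.41 = 0.366 mol/dm³.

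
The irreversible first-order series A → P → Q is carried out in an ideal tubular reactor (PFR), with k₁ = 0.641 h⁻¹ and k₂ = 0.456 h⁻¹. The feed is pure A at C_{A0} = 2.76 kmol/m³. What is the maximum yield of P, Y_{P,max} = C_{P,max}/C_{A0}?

0.432

For a first-order series the maximum intermediate yield is C_{P,max}/C_{A0} = (k₁/k₂)^[k₂/(k₂−k₁)].
= (0.641/0.456)^(0.456/(0.456−0.641)) = (1.406)^(-2.465) = 0.4320.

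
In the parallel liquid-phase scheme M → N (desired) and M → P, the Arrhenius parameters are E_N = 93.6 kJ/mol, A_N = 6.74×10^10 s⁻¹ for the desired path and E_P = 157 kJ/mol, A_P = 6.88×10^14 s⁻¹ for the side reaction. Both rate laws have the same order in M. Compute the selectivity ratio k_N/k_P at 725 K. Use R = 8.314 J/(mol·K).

Since both paths have the same order in M, the concentration cancels and S_{N/P} = k_N/k_P = (A_N/A_P)·exp[(E_P−E_N)/(RT)].
(E_P−E_N)/(RT) = (157−93.6)×10³/(8.314×725) = 63400/6028 = 10.52.
k_N/k_P = (6.74×10^10/6.88×10^14)·exp(10.52) = 9.797×10^-5 × 36982 = 3.62.

3.62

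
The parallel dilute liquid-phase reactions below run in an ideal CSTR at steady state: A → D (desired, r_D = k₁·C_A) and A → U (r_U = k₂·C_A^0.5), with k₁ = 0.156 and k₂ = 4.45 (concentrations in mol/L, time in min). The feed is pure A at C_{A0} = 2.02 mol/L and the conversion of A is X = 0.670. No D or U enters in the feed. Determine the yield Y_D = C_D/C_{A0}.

0.0186

Exit C_A = C_{A0}(1−X) = 2.02×0.330 = 0.6666 mol/L.
Rates in a CSTR are evaluated at the outlet concentration: r_D = 0.156×0.6666 = 0.1040, r_U = 4.45×0.6666^0.5 = 3.633.
Fraction of consumed A going to D: r_D/(r_D+r_U) = 0.02783.
C_D = 0.02783·C_{A0}·X = 0.02783×2.02×0.670 = 0.0377 mol/L; Y_D = C_D/C_{A0} = 0.0186.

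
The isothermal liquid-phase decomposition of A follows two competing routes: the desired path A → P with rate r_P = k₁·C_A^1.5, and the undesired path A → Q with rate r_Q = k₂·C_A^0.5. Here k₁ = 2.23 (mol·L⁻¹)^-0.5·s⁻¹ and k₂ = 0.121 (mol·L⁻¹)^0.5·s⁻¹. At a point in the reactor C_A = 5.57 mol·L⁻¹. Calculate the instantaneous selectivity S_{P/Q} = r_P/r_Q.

S_{P/Q} = r_P/r_Q = (k₁·C_A^1.5)/(k₂·C_A^0.5) = (k₁/k₂)·C_A.
= (2.23×5.570^1.5) / (0.121×5.570^0.5) = 29.31/0.2856 = 103.
Since the desired path is higher order in A, keeping C_A high (PFR or concentrated feed) favours P.

103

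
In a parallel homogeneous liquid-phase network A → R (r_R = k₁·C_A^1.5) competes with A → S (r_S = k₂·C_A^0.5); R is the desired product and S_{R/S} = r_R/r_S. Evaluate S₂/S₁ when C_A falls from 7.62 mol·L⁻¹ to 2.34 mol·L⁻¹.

S_{R/S} = (k₁/k₂)·C_A, so S₂/S₁ = (C_{A,2}/C_{A,1}).
= 2.34/7.62 = 0.307.

0.307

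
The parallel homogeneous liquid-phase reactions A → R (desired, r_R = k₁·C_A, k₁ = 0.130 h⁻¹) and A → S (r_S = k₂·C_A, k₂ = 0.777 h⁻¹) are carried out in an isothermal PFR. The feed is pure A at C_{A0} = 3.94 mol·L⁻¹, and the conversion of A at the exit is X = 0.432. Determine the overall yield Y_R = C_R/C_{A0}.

0.0619

C_A = C_{A0}(1−X) = 2.238 mol·L⁻¹.
Both paths are first order in A, so the instantaneous fraction to R is constant: dC_R/d(−C_A) = k₁/(k₁+k₂) = 0.1433.
C_R = 0.1433·(C_{A0}−C_A) = 0.1433×1.702 = 0.244 mol·L⁻¹.
Y_R = C_R/C_{A0} = 0.2440/3.94 = 0.0619.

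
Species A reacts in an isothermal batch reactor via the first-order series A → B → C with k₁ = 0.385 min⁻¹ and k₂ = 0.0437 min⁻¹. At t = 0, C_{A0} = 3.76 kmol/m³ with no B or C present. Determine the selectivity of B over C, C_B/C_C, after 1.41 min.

29.4

For first-order series with pure A initially, C_B(t) = k₁C_{A0}/(k₂−k₁)·(e^(−k₁t) − e^(−k₂t)).
e^(−k₁t) = e^(−0.385×1.41) = e^(−0.5428) = 0.5811; e^(−k₂t) = e^(−0.06162) = 0.9402.
C_B = 0.385×3.76/(0.0437−0.385) × (0.5811−0.9402) = (-4.241)×(-0.3592) = 1.523 kmol/m³.
C_A = C_{A0}e^(−k₁t) = 2.185 kmol/m³, so C_C = C_{A0}−C_A−C_B = 0.05178 kmol/m³; C_B/C_C = 29.4.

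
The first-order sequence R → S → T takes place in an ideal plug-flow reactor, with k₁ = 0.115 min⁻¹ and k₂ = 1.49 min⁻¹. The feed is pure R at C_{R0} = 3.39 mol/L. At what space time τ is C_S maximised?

1.86 min

The intermediate peaks when r₁ = r₂, i.e. k₁e^(−k₁τ) = k₂e^(−k₂τ), giving τ_opt = ln(k₂/k₁)/(k₂−k₁).
= ln(1.49/0.115)/(1.49−0.115) = ln(12.96)/1.375 = 2.562/1.375 = 1.86 min.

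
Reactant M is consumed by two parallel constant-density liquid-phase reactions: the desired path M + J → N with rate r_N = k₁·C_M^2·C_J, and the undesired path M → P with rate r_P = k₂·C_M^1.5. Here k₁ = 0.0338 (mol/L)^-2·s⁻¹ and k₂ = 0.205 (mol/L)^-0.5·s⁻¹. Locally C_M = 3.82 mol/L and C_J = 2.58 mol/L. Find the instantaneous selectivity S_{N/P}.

0.831

S_{N/P} = r_N/r_P = (k₁·C_M^2·C_J)/(k₂·C_M^1.5) = (k₁/k₂)·C_M^0.5·C_J.
= (0.0338×3.820^2×2.580) / (0.205×3.820^1.5) = 1.273/1.531 = 0.831.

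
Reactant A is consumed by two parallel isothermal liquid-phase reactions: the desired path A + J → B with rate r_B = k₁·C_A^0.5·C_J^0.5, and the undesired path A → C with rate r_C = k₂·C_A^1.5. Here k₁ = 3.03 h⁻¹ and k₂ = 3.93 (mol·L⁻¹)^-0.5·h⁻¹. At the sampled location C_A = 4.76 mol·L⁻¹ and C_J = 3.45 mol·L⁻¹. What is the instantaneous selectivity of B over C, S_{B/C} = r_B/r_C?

0.301

S_{B/C} = r_B/r_C = (k₁·C_A^0.5·C_J^0.5)/(k₂·C_A^1.5) = (k₁/k₂)·C_A⁻¹·C_J^0.5.
= (3.03×4.760^0.5×3.450^0.5) / (3.93×4.760^1.5) = 12.28/40.81 = 0.301.
The undesired path is higher order in A, so low C_A (CSTR or dilute feed) favours B.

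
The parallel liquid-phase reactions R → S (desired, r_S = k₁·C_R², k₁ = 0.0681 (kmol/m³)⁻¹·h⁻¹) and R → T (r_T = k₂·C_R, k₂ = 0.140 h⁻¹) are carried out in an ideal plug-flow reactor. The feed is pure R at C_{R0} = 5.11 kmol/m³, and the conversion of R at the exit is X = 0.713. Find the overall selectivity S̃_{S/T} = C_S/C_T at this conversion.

C_R = C_{R0}(1−X) = 1.467 kmol/m³.
Along a PFR/batch, dC_T/dC_R = −r_T/(r_S+r_T) = −k₂/(k₂+k₁·C_R).
Integrating from C_{R0} to C_R: C_T = (0.140/0.0681)·ln[(0.140+0.0681·5.11)/(0.140+0.0681·1.47)] = 2.056·ln(0.4880/0.2399) = 1.460 kmol/m³.
Then C_S = (C_{R0}−C_R) − C_T = 3.643 − 1.460 = 2.183 kmol/m³.
S̃_{S/T} = C_S/C_T = 2.183/1.460 = 1.50.

1.50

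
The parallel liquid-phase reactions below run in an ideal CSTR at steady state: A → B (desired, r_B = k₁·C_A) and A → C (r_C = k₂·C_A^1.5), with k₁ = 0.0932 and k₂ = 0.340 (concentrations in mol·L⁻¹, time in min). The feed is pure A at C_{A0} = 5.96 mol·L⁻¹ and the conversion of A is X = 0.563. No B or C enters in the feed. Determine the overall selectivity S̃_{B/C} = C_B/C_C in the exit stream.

0.170

Exit C_A = C_{A0}(1−X) = 5.96×0.437 = 2.605 mol·L⁻¹.
Rates in a CSTR are evaluated at the outlet concentration: r_B = 0.0932×2.605 = 0.2427, r_C = 0.340×2.605^1.5 = 1.429.
Overall selectivity = C_B/C_C = r_Bτ/(r_Cτ) = r_B/r_C = 0.170.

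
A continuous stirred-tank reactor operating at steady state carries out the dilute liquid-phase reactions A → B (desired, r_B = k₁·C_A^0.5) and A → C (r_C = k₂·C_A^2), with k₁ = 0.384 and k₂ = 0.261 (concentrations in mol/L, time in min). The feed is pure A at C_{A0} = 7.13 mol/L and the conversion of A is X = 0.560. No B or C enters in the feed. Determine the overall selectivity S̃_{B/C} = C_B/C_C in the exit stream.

0.265

Exit C_A = C_{A0}(1−X) = 7.13×0.440 = 3.137 mol/L.
In a CSTR the entire volume is at exit conditions, so r_B = 0.384×3.137^0.5 = 0.6801 and r_C = 0.261×3.137^2 = 2.569.
Overall selectivity = C_B/C_C = r_Bτ/(r_Cτ) = r_B/r_C = 0.265.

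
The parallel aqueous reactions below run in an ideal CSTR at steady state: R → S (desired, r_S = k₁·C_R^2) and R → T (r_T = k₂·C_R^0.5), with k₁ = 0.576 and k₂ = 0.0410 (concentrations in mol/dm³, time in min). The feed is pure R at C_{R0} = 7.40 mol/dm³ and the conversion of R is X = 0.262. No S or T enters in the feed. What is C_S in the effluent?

1.93 mol/dm³

Exit C_R = C_{R0}(1−X) = 7.40×0.738 = 5.461 mol/dm³.
A CSTR operates uniformly at the exit composition, giving r_S = 17.18 and r_T = 0.09581 (each k·C_R^n at C_R = 5.461).
Fraction of consumed R going to S: r_S/(r_S+r_T) = 0.9945.
C_S = 0.9945·C_{R0}·X = 0.9945×7.40×0.262 = 1.93 mol/dm³.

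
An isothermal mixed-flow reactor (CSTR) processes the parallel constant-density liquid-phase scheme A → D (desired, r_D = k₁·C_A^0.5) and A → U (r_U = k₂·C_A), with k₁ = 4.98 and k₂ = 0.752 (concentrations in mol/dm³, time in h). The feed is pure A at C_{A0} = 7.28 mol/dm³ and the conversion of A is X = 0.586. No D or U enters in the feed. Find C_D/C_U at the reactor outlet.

Exit C_A = C_{A0}(1−X) = 7.28×0.414 = 3.014 mol/dm³.
In a CSTR the entire volume is at exit conditions, so r_D = 4.98×3.014^0.5 = 8.646 and r_U = 0.752×3.014 = 2.266.
Overall selectivity = C_D/C_U = r_Dτ/(r_Uτ) = r_D/r_U = 3.81.

3.81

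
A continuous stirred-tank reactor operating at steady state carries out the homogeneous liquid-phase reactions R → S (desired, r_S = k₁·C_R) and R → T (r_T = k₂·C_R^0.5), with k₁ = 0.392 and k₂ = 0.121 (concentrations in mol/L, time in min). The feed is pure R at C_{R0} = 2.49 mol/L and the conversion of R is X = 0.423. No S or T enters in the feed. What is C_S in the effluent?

Exit C_R = C_{R0}(1−X) = 2.49×0.577 = 1.437 mol/L.
Rates in a CSTR are evaluated at the outlet concentration: r_S = 0.392×1.437 = 0.5632, r_T = 0.121×1.437^0.5 = 0.1450.
Fraction of consumed R going to S: r_S/(r_S+r_T) = 0.7952.
C_S = 0.7952·C_{R0}·X = 0.7952×2.49×0.423 = 0.838 mol/L.

0.838 mol/L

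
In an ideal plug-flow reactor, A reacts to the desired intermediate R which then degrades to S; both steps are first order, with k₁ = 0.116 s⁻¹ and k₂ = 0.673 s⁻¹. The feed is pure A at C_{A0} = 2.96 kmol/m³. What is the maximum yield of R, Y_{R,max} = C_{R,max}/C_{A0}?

For a first-order series the maximum intermediate yield is C_{R,max}/C_{A0} = (k₁/k₂)^[k₂/(k₂−k₁)].
= (0.116/0.673)^(0.673/(0.673−0.116)) = (0.1724)^(1.208) = 0.1195.

0.120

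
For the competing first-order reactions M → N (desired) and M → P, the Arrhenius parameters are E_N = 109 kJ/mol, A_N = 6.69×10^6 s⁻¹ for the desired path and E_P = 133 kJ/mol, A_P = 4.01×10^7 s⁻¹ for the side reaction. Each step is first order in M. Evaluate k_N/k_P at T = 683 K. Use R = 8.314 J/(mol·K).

With equal orders, S_{N/P} = k_N/k_P = (A_N/A_P)·exp[(E_P−E_N)/(RT)].
(E_P−E_N)/(RT) = (133−109)×10³/(8.314×683) = 24000/5678 = 4.226.
k_N/k_P = (6.69×10^6/4.01×10^7)·exp(4.226) = 0.1668 × 68.48 = 11.4.
Since E_N < E_P, lowering the temperature improves selectivity toward N.

11.4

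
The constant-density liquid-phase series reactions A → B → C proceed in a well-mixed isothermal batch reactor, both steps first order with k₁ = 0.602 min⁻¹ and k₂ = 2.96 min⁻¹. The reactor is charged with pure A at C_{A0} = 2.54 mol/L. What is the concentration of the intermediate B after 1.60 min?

The intermediate concentration in a first-order A→B→C sequence is C_B = k₁C_{A0}(e^(−k₁t) − e^(−k₂t))/(k₂−k₁).
e^(−k₁t) = e^(−0.602×1.60) = e^(−0.9632) = 0.3817; e^(−k₂t) = e^(−4.736) = 0.008774.
C_B = 0.602×2.54/(2.96−0.602) × (0.3817−0.008774) = 0.6485×0.3729 = 0.2418 mol/L.

0.242 mol/L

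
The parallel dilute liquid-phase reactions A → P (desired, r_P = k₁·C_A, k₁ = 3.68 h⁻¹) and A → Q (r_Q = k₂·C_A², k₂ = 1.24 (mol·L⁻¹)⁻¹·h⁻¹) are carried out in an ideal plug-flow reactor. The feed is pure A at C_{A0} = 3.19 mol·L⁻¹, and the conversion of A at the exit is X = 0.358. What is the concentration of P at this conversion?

0.609 mol·L⁻¹

C_A = C_{A0}(1−X) = 2.048 mol·L⁻¹.
Along a PFR/batch, dC_P/dC_A = −r_P/(r_P+r_Q) = −k₁/(k₁+k₂·C_A).
Integrating from C_{A0} to C_A: C_P = (3.68/1.24)·ln[(3.68+1.24·3.19)/(3.68+1.24·2.05)] = 2.968·ln(7.636/6.219) = 0.6088 mol·L⁻¹.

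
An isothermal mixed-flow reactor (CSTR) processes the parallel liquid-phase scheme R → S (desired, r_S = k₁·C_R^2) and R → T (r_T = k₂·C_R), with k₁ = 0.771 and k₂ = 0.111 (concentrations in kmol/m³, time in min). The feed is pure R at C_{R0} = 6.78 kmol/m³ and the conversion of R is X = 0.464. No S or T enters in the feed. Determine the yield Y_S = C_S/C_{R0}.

Exit C_R = C_{R0}(1−X) = 6.78×0.536 = 3.634 kmol/m³.
A CSTR operates uniformly at the exit composition, giving r_S = 10.18 and r_T = 0.4034 (each k·C_R^n at C_R = 3.634).
Fraction of consumed R going to S: r_S/(r_S+r_T) = 0.9619.
C_S = 0.9619·C_{R0}·X = 0.9619×6.78×0.464 = 3.03 kmol/m³; Y_S = C_S/C_{R0} = 0.446.

0.446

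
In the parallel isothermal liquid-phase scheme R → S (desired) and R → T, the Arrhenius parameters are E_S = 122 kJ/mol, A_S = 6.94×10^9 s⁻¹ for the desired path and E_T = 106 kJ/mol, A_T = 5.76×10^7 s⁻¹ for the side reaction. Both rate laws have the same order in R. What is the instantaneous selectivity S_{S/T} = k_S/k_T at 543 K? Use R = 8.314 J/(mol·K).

k_S/k_T = (A_S/A_T)·exp[−(E_S−E_T)/(RT)] = (A_S/A_T)·exp[(E_T−E_S)/(RT)].
(E_T−E_S)/(RT) = (106−122)×10³/(8.314×543) = -16000/4515 = -3.544.
k_S/k_T = (6.94×10^9/5.76×10^7)·exp(-3.544) = 120.5 × 0.02889 = 3.48.

3.48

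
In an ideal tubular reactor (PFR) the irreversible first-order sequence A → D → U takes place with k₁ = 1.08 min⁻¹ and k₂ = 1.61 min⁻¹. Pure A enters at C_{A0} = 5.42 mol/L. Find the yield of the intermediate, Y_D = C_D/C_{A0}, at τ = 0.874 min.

0.294

The intermediate concentration in a first-order A→B→C sequence is C_D = k₁C_{A0}(e^(−k₁τ) − e^(−k₂τ))/(k₂−k₁).
e^(−k₁τ) = e^(−1.08×0.874) = e^(−0.9439) = 0.3891; e^(−k₂τ) = e^(−1.407) = 0.2448.
C_D = 1.08×5.42/(1.61−1.08) × (0.3891−0.2448) = 11.04×0.1443 = 1.593 mol/L.
Y_D = C_D/C_{A0} = 1.593/5.42 = 0.294.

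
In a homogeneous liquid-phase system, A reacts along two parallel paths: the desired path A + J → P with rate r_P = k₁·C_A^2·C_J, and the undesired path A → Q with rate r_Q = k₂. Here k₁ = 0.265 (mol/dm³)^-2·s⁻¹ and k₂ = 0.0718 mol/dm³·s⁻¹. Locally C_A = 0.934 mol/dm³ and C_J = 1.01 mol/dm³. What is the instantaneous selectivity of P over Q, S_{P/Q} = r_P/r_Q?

S_{P/Q} = r_P/r_Q = (k₁·C_A^2·C_J)/(k₂) = (k₁/k₂)·C_A^2·C_J.
= (0.265×0.9340^2×1.010) / (0.0718) = 0.2335/0.07180 = 3.25.
Since the desired path is higher order in A, keeping C_A high (PFR or concentrated feed) favours P.

3.25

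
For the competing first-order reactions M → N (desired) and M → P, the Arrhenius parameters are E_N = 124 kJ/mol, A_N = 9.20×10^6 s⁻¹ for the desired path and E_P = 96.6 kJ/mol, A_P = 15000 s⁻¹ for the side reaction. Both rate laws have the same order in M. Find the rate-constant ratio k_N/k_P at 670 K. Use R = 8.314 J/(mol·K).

4.48

k_N/k_P = (A_N/A_P)·exp[−(E_N−E_P)/(RT)] = (A_N/A_P)·exp[(E_P−E_N)/(RT)].
(E_P−E_N)/(RT) = (96.6−124)×10³/(8.314×670) = -27400/5570 = -4.919.
k_N/k_P = (9.20×10^6/15000)·exp(-4.919) = 613.3 × 0.007307 = 4.48.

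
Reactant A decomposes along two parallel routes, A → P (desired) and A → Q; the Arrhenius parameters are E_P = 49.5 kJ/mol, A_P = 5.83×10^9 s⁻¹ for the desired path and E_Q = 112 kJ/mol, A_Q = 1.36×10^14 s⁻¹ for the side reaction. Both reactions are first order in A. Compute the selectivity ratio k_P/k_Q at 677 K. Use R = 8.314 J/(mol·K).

2.85

k_P/k_Q = (A_P/A_Q)·exp[−(E_P−E_Q)/(RT)] = (A_P/A_Q)·exp[(E_Q−E_P)/(RT)].
(E_Q−E_P)/(RT) = (112−49.5)×10³/(8.314×677) = 62500/5629 = 11.10.
k_P/k_Q = (5.83×10^9/1.36×10^14)·exp(11.10) = 4.287×10^-5 × 66440 = 2.85.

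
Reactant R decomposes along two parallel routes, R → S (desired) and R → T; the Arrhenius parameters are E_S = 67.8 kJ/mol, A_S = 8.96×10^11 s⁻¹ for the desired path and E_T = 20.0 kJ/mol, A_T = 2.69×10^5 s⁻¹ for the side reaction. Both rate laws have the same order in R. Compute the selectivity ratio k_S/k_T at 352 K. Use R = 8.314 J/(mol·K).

With equal orders, S_{S/T} = k_S/k_T = (A_S/A_T)·exp[(E_T−E_S)/(RT)].
(E_T−E_S)/(RT) = (20.0−67.8)×10³/(8.314×352) = -47800/2927 = -16.33.
k_S/k_T = (8.96×10^11/2.69×10^5)·exp(-16.33) = 3.331×10^6 × 8.063×10^-8 = 0.269.
Since E_S > E_T, raising the temperature improves selectivity toward S.

0.269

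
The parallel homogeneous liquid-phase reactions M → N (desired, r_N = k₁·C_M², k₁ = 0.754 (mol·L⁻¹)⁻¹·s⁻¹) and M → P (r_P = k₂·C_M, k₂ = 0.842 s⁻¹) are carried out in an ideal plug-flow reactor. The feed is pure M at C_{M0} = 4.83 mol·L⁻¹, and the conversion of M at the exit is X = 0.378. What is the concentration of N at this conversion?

1.42 mol·L⁻¹

C_M = C_{M0}(1−X) = 3.004 mol·L⁻¹.
Along a PFR/batch, dC_P/dC_M = −r_P/(r_N+r_P) = −k₂/(k₂+k₁·C_M).
Integrating from C_{M0} to C_M: C_P = (0.842/0.754)·ln[(0.842+0.754·4.83)/(0.842+0.754·3.00)] = 1.117·ln(4.484/3.107) = 0.4096 mol·L⁻¹.
Then C_N = (C_{M0}−C_M) − C_P = 1.826 − 0.4096 = 1.416 mol·L⁻¹.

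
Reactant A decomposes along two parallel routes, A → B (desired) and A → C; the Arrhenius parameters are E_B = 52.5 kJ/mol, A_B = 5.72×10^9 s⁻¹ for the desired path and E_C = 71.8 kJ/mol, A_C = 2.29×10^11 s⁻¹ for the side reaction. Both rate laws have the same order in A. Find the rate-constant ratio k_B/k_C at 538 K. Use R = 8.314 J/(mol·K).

1.87

Since both paths have the same order in A, the concentration cancels and S_{B/C} = k_B/k_C = (A_B/A_C)·exp[(E_C−E_B)/(RT)].
(E_C−E_B)/(RT) = (71.8−52.5)×10³/(8.314×538) = 19300/4473 = 4.315.
k_B/k_C = (5.72×10^9/2.29×10^11)·exp(4.315) = 0.02498 × 74.80 = 1.87.
Since E_B < E_C, lowering the temperature improves selectivity toward B.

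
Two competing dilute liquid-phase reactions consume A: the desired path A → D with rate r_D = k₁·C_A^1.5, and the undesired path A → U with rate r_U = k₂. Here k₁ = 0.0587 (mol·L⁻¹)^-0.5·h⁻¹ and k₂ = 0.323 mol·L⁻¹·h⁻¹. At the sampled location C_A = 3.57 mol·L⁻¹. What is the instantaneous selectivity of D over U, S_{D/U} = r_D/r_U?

1.23

S_{D/U} = r_D/r_U = (k₁·C_A^1.5)/(k₂) = (k₁/k₂)·C_A^1.5.
= (0.0587×3.570^1.5) / (0.323) = 0.3960/0.3230 = 1.23.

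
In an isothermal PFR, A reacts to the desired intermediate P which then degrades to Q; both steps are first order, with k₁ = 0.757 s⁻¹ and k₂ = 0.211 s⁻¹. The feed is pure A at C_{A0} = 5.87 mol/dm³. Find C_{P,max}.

At the optimum, C_{P,max}/C_{A0} = (k₁/k₂)^[k₂/(k₂−k₁)].
= (0.757/0.211)^(0.211/(0.211−0.757)) = (3.588)^(-0.3864) = 0.6104.
C_{P,max} = 0.6104×5.87 = 3.58 mol/dm³.

3.58 mol/dm³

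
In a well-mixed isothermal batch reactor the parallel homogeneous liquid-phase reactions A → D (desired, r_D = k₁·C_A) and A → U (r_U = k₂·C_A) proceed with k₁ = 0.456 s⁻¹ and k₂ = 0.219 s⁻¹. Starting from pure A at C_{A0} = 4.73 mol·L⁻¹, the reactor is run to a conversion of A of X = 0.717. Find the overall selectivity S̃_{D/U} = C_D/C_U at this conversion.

2.08

C_A = C_{A0}(1−X) = 1.339 mol·L⁻¹.
Both paths are first order in A, so the instantaneous fraction to D is constant: dC_D/d(−C_A) = k₁/(k₁+k₂) = 0.6756.
C_D = 0.6756·(C_{A0}−C_A) = 0.6756×3.391 = 2.29 mol·L⁻¹.
C_U = (C_{A0}−C_A)−C_D = 1.100 mol·L⁻¹; S̃_{D/U} = 2.291/1.100 = 2.08.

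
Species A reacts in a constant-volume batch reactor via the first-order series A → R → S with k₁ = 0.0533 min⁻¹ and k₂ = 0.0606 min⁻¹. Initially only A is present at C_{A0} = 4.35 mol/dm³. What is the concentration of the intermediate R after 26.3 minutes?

1.37 mol/dm³

The intermediate concentration in a first-order A→B→C sequence is C_R = k₁C_{A0}(e^(−k₁t) − e^(−k₂t))/(k₂−k₁).
e^(−k₁t) = e^(−0.0533×26.3) = e^(−1.402) = 0.2462; e^(−k₂t) = e^(−1.594) = 0.2032.
C_R = 0.0533×4.35/(0.0606−0.0533) × (0.2462−0.2032) = 31.76×0.04300 = 1.366 mol/dm³.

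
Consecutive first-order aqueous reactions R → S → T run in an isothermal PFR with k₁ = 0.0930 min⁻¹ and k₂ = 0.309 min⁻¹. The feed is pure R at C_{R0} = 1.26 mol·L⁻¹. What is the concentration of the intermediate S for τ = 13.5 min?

0.146 mol·L⁻¹

The intermediate concentration in a first-order A→B→C sequence is C_S = k₁C_{R0}(e^(−k₁τ) − e^(−k₂τ))/(k₂−k₁).
e^(−k₁τ) = e^(−0.0930×13.5) = e^(−1.256) = 0.2849; e^(−k₂τ) = e^(−4.171) = 0.01543.
C_S = 0.0930×1.26/(0.309−0.0930) × (0.2849−0.01543) = 0.5425×0.2695 = 0.1462 mol·L⁻¹.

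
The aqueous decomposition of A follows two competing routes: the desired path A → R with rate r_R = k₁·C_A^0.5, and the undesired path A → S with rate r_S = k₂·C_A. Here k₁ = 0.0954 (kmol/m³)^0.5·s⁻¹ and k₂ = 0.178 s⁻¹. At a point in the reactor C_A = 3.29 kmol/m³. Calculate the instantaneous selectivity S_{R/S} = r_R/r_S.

S_{R/S} = r_R/r_S = (k₁·C_A^0.5)/(k₂·C_A) = (k₁/k₂)·C_A^-0.5.
= (0.0954×3.290^0.5) / (0.178×3.290) = 0.1730/0.5856 = 0.295.

0.295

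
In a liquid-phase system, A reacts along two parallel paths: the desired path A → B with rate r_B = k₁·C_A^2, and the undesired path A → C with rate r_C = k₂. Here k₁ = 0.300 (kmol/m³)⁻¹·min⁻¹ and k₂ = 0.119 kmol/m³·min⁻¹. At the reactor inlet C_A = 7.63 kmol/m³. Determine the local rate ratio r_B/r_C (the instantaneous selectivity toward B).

147

S_{B/C} = r_B/r_C = (k₁·C_A^2)/(k₂) = (k₁/k₂)·C_A^2.
= (0.300×7.630^2) / (0.119) = 17.47/0.1190 = 147.
Since the desired path is higher order in A, keeping C_A high (PFR or concentrated feed) favours B.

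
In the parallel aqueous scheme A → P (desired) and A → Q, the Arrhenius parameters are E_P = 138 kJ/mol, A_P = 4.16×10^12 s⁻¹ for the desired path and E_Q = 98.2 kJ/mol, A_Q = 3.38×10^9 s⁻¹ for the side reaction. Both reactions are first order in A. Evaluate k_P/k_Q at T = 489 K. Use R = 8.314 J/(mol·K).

Since both paths have the same order in A, the concentration cancels and S_{P/Q} = k_P/k_Q = (A_P/A_Q)·exp[(E_Q−E_P)/(RT)].
(E_Q−E_P)/(RT) = (98.2−138)×10³/(8.314×489) = -39800/4066 = -9.790.
k_P/k_Q = (4.16×10^12/3.38×10^9)·exp(-9.790) = 1231 × 5.603×10^-5 = 0.0690.
Since E_P > E_Q, raising the temperature improves selectivity toward P.

0.0690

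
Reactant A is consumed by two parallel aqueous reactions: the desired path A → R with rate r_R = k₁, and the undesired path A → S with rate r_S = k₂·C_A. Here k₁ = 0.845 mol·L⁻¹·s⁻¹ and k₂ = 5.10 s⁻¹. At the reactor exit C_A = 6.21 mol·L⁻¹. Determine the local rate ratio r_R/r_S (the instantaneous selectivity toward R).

0.0267

S_{R/S} = r_R/r_S = (k₁)/(k₂·C_A) = (k₁/k₂)·C_A⁻¹.
= (0.845) / (5.10×6.210) = 0.8450/31.67 = 0.0267.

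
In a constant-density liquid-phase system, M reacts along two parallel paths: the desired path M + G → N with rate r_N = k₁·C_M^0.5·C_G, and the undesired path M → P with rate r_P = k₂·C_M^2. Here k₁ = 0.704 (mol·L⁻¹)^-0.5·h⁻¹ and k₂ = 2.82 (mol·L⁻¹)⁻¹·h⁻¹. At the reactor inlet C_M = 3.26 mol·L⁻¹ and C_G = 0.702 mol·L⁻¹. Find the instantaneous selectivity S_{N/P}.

S_{N/P} = r_N/r_P = (k₁·C_M^0.5·C_G)/(k₂·C_M^2) = (k₁/k₂)·C_M^-1.5·C_G.
= (0.704×3.260^0.5×0.7020) / (2.82×3.260^2) = 0.8923/29.97 = 0.0298.

0.0298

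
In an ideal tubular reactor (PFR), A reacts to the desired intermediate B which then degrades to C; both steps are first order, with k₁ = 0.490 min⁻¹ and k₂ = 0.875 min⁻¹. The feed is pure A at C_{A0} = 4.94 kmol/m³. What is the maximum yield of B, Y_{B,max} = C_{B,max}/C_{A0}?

Evaluating C_B at τ_opt = ln(k₂/k₁)/(k₂−k₁) gives C_{B,max}/C_{A0} = (k₁/k₂)^[k₂/(k₂−k₁)].
= (0.490/0.875)^(0.875/(0.875−0.490)) = (0.5600)^(2.273) = 0.2677.

0.268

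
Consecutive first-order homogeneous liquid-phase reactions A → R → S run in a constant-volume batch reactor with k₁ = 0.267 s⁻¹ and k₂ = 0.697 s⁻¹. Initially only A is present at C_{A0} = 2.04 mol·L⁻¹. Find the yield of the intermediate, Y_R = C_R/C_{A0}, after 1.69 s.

For first-order series with pure A initially, C_R(t) = k₁C_{A0}/(k₂−k₁)·(e^(−k₁t) − e^(−k₂t)).
e^(−k₁t) = e^(−0.267×1.69) = e^(−0.4512) = 0.6368; e^(−k₂t) = e^(−1.178) = 0.3079.
C_R = 0.267×2.04/(0.697−0.267) × (0.6368−0.3079) = 1.267×0.3289 = 0.4167 mol·L⁻¹.
Y_R = C_R/C_{A0} = 0.4167/2.04 = 0.204.

0.204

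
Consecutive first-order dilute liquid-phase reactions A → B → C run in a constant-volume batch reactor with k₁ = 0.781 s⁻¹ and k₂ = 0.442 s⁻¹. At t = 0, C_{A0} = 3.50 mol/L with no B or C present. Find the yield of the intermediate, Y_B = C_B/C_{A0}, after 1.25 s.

The intermediate concentration in a first-order A→B→C sequence is C_B = k₁C_{A0}(e^(−k₁t) − e^(−k₂t))/(k₂−k₁).
e^(−k₁t) = e^(−0.781×1.25) = e^(−0.9763) = 0.3767; e^(−k₂t) = e^(−0.5525) = 0.5755.
C_B = 0.781×3.50/(0.442−0.781) × (0.3767−0.5755) = (-8.063)×(-0.1988) = 1.603 mol/L.
Y_B = C_B/C_{A0} = 1.603/3.50 = 0.458.

0.458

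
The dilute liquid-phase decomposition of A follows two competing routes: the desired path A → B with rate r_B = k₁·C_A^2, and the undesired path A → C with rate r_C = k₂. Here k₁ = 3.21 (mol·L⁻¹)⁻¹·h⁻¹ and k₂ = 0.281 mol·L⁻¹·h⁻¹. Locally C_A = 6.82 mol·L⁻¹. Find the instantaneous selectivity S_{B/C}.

531

S_{B/C} = r_B/r_C = (k₁·C_A^2)/(k₂) = (k₁/k₂)·C_A^2.
= (3.21×6.820^2) / (0.281) = 149.3/0.2810 = 531.
Since the desired path is higher order in A, keeping C_A high (PFR or concentrated feed) favours B.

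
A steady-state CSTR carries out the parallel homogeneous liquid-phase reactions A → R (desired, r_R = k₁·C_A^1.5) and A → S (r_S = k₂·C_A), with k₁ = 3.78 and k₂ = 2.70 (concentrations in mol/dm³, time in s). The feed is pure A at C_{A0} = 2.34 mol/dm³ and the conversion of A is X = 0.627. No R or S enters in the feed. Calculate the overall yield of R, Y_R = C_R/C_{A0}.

0.355

Exit C_A = C_{A0}(1−X) = 2.34×0.373 = 0.8728 mol/dm³.
A CSTR operates uniformly at the exit composition, giving r_R = 3.082 and r_S = 2.357 (each k·C_A^n at C_A = 0.8728).
Fraction of consumed A going to R: r_R/(r_R+r_S) = 0.5667.
C_R = 0.5667·C_{A0}·X = 0.5667×2.34×0.627 = 0.831 mol/dm³; Y_R = C_R/C_{A0} = 0.355.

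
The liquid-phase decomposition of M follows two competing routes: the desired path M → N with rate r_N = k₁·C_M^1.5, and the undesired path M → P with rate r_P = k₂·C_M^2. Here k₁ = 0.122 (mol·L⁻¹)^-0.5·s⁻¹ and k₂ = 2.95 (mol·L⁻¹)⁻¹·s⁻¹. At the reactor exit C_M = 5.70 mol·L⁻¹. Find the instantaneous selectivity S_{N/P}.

0.0173

S_{N/P} = r_N/r_P = (k₁·C_M^1.5)/(k₂·C_M^2) = (k₁/k₂)·C_M^-0.5.
= (0.122×5.700^1.5) / (2.95×5.700^2) = 1.660/95.85 = 0.0173.
The undesired path is higher order in M, so low C_M (CSTR or dilute feed) favours N.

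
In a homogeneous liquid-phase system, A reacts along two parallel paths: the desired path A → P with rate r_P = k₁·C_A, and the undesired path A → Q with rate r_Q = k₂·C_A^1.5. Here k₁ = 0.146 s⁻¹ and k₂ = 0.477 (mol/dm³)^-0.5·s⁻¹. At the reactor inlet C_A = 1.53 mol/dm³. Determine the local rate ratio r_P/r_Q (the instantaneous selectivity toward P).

S_{P/Q} = r_P/r_Q = (k₁·C_A)/(k₂·C_A^1.5) = (k₁/k₂)·C_A^-0.5.
= (0.146×1.530) / (0.477×1.530^1.5) = 0.2234/0.9027 = 0.247.
The undesired path is higher order in A, so low C_A (CSTR or dilute feed) favours P.

0.247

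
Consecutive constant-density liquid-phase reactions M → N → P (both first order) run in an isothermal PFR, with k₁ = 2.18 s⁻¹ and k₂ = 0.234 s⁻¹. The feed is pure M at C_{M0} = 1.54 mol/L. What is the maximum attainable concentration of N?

Evaluating C_N at τ_opt = ln(k₂/k₁)/(k₂−k₁) gives C_{N,max}/C_{M0} = (k₁/k₂)^[k₂/(k₂−k₁)].
= (2.18/0.234)^(0.234/(0.234−2.18)) = (9.316)^(-0.1202) = 0.7646.
C_{N,max} = 0.7646×1.54 = 1.18 mol/L.

1.18 mol/L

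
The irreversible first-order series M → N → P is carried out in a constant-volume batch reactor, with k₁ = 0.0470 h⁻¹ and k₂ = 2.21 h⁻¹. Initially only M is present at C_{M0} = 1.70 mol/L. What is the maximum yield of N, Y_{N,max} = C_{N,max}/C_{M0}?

At the optimum, C_{N,max}/C_{M0} = (k₁/k₂)^[k₂/(k₂−k₁)].
= (0.0470/2.21)^(2.21/(2.21−0.0470)) = (0.02127)^(1.022) = 0.01956.

0.0196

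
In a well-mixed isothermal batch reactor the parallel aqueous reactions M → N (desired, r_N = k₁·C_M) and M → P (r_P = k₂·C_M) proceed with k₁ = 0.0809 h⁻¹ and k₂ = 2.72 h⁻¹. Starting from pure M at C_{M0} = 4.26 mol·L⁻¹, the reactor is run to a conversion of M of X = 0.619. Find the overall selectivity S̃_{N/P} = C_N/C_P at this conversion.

0.0297

C_M = C_{M0}(1−X) = 1.623 mol·L⁻¹.
Both paths are first order in M, so the instantaneous fraction to N is constant: dC_N/d(−C_M) = k₁/(k₁+k₂) = 0.02888.
C_N = 0.02888·(C_{M0}−C_M) = 0.02888×2.637 = 0.0762 mol·L⁻¹.
C_P = (C_{M0}−C_M)−C_N = 2.561 mol·L⁻¹; S̃_{N/P} = 0.07616/2.561 = 0.0297.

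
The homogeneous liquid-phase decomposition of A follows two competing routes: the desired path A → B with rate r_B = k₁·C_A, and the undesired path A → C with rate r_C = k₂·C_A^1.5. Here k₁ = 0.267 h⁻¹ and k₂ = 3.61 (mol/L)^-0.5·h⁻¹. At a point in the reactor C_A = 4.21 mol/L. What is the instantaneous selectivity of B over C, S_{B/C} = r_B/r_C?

0.0360

S_{B/C} = r_B/r_C = (k₁·C_A)/(k₂·C_A^1.5) = (k₁/k₂)·C_A^-0.5.
= (0.267×4.210) / (3.61×4.210^1.5) = 1.124/31.18 = 0.0360.
The undesired path is higher order in A, so low C_A (CSTR or dilute feed) favours B.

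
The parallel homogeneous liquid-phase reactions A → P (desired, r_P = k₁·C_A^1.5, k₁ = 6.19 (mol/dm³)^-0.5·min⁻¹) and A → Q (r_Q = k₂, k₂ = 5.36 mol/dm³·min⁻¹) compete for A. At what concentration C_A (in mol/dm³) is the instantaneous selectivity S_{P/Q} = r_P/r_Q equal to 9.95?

S_{P/Q} = (k₁/k₂)·C_A^1.5 ⇒ C_A = (S·k₂/k₁)^(1/1.5).
= (9.95×5.36/6.19)^(0.6667) = (8.616)^(0.6667) = 4.20 mol/dm³.

4.20 mol/dm³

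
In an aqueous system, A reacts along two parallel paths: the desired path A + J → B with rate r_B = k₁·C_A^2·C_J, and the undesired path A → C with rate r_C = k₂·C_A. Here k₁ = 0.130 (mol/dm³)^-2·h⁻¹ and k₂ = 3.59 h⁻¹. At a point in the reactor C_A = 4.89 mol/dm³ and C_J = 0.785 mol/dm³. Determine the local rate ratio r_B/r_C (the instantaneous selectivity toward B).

0.139

S_{B/C} = r_B/r_C = (k₁·C_A^2·C_J)/(k₂·C_A) = (k₁/k₂)·C_A·C_J.
= (0.130×4.890^2×0.7850) / (3.59×4.890) = 2.440/17.56 = 0.139.
Since the desired path is higher order in A, keeping C_A high (PFR or concentrated feed) favours B.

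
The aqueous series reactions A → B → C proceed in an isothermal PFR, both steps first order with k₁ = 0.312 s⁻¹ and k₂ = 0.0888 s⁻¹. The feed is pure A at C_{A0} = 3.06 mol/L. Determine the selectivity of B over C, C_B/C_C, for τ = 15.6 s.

The intermediate concentration in a first-order A→B→C sequence is C_B = k₁C_{A0}(e^(−k₁τ) − e^(−k₂τ))/(k₂−k₁).
e^(−k₁τ) = e^(−0.312×15.6) = e^(−4.867) = 0.007695; e^(−k₂τ) = e^(−1.385) = 0.2503.
C_B = 0.312×3.06/(0.0888−0.312) × (0.007695−0.2503) = (-4.277)×(-0.2426) = 1.038 mol/L.
C_A = C_{A0}e^(−k₁τ) = 0.02355 mol/L, so C_C = C_{A0}−C_A−C_B = 1.999 mol/L; C_B/C_C = 0.519.

0.519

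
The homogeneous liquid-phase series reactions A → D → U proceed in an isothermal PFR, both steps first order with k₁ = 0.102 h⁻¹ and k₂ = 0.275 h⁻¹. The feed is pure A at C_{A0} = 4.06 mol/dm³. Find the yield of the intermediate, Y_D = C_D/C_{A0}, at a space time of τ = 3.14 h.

0.179

Solving the coupled first-order balances gives C_D(τ) = [k₁/(k₂−k₁)]·C_{A0}·(e^(−k₁τ) − e^(−k₂τ)).
e^(−k₁τ) = e^(−0.102×3.14) = e^(−0.3203) = 0.7259; e^(−k₂τ) = e^(−0.8635) = 0.4217.
C_D = 0.102×4.06/(0.275−0.102) × (0.7259−0.4217) = 2.394×0.3043 = 0.7283 mol/dm³.
Y_D = C_D/C_{A0} = 0.7283/4.06 = 0.179.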